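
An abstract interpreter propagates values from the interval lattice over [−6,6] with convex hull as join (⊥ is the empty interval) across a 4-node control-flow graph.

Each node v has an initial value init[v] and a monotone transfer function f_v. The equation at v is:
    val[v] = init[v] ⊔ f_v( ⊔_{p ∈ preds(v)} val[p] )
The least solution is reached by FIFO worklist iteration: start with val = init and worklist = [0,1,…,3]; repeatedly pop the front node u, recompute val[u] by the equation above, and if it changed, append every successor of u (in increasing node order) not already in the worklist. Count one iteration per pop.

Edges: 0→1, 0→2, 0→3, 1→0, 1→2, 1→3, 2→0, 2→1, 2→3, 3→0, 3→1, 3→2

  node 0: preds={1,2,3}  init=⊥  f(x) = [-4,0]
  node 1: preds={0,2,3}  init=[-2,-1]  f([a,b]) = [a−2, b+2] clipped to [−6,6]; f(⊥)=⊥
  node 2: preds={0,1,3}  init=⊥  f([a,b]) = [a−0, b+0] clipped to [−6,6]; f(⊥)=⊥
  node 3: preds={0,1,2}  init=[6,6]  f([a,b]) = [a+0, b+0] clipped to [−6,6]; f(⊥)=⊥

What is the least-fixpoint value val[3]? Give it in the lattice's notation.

Trace (7 dequeues):
  [1] u=0 | in [-2,6] | out [-4,0] | prev ⊥ | push {}
  [2] u=1 | in [-4,6] | out [-6,6] | prev [-2,-1] | push {0}
  [3] u=2 | in [-6,6] | out [-6,6] | prev ⊥ | push {1}
  [4] u=3 | in [-6,6] | out [-6,6] | prev [6,6] | push {2}
  [5] u=0 | in [-6,6] | out [-4,0] | ==
  [6] u=1 | in [-6,6] | out [-6,6] | ==
  [7] u=2 | in [-6,6] | out [-6,6] | ==

Converged values:
  [0] [-4,0]
  [1] [-6,6]
  [2] [-6,6]
  [3] [-6,6]

[-6,6]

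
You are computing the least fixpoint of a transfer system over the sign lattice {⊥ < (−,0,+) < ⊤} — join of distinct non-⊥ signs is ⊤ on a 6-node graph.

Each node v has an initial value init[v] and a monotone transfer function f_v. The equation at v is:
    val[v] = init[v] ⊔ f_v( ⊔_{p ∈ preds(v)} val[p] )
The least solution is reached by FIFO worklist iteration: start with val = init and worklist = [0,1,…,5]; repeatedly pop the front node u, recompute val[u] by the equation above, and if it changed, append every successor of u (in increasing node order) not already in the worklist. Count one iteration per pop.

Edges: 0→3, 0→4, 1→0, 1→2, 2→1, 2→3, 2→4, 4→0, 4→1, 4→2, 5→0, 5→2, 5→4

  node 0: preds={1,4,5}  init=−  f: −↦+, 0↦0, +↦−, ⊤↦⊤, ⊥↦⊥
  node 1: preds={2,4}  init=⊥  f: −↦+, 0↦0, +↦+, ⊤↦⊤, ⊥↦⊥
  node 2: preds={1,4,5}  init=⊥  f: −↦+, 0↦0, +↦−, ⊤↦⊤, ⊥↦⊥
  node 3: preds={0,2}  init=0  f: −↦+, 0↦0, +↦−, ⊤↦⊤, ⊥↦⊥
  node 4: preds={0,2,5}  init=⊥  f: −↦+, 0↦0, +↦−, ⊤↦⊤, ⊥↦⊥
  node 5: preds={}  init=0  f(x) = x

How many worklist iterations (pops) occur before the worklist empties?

Iteration log — 12 steps:
  step 1. node 0  ⊔preds=0  new=⊤  old=−  +wl: 
  step 2. node 1  ⊔preds=⊥  new=⊥  stable
  step 3. node 2  ⊔preds=0  new=0  old=⊥  +wl: 1
  step 4. node 3  ⊔preds=⊤  new=⊤  old=0  +wl: 
  step 5. node 4  ⊔preds=⊤  new=⊤  old=⊥  +wl: 0,2
  step 6. node 5  ⊔preds=⊥  new=0  stable
  step 7. node 1  ⊔preds=⊤  new=⊤  old=⊥  +wl: 
  step 8. node 0  ⊔preds=⊤  new=⊤  stable
  step 9. node 2  ⊔preds=⊤  new=⊤  old=0  +wl: 1,3,4
  step 10. node 1  ⊔preds=⊤  new=⊤  stable
  step 11. node 3  ⊔preds=⊤  new=⊤  stable
  step 12. node 4  ⊔preds=⊤  new=⊤  stable

Least fixpoint reached:
  node 0: ⊤
  node 1: ⊤
  node 2: ⊤
  node 3: ⊤
  node 4: ⊤
  node 5: 0

12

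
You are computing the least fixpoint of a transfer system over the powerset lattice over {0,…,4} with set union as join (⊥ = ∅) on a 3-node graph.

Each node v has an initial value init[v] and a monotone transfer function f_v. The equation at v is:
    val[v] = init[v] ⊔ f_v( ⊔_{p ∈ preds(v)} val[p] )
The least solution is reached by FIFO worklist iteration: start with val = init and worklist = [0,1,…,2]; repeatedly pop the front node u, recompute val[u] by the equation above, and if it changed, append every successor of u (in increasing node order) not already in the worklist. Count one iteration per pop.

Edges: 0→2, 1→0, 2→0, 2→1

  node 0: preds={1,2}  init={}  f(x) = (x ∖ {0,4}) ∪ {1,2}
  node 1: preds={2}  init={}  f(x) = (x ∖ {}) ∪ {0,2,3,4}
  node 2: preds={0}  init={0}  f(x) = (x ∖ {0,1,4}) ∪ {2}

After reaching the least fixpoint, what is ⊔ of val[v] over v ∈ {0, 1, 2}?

{0,1,2,3,4}

Trace (8 dequeues):
  [1] u=0 | in {0} | out {1,2} | prev {} | push {}
  [2] u=1 | in {0} | out {0,2,3,4} | prev {} | push {0}
  [3] u=2 | in {1,2} | out {0,2} | prev {0} | push {1}
  [4] u=0 | in {0,2,3,4} | out {1,2,3} | prev {1,2} | push {2}
  [5] u=1 | in {0,2} | out {0,2,3,4} | ==
  [6] u=2 | in {1,2,3} | out {0,2,3} | prev {0,2} | push {0,1}
  [7] u=0 | in {0,2,3,4} | out {1,2,3} | ==
  [8] u=1 | in {0,2,3} | out {0,2,3,4} | ==

Converged values:
  [0] {1,2,3}
  [1] {0,2,3,4}
  [2] {0,2,3}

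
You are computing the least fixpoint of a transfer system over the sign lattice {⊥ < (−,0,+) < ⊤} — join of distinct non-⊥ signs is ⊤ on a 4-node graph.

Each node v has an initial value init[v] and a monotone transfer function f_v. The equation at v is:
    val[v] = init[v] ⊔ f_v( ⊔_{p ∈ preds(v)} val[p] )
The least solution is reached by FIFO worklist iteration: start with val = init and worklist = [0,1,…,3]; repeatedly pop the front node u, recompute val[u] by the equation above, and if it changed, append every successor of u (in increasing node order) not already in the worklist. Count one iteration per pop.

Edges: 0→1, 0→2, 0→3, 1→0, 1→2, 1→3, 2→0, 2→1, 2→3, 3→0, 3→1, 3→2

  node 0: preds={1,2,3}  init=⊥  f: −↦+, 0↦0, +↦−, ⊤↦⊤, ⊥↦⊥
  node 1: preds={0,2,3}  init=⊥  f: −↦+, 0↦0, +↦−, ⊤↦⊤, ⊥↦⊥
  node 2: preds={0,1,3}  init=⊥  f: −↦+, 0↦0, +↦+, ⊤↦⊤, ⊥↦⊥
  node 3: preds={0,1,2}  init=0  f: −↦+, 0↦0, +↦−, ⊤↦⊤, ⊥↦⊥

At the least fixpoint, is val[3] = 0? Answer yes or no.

Iteration log — 6 steps:
  step 1. node 0  ⊔preds=0  new=0  old=⊥  +wl: 
  step 2. node 1  ⊔preds=0  new=0  old=⊥  +wl: 0
  step 3. node 2  ⊔preds=0  new=0  old=⊥  +wl: 1
  step 4. node 3  ⊔preds=0  new=0  stable
  step 5. node 0  ⊔preds=0  new=0  stable
  step 6. node 1  ⊔preds=0  new=0  stable

Least fixpoint reached:
  node 0: 0
  node 1: 0
  node 2: 0
  node 3: 0

yes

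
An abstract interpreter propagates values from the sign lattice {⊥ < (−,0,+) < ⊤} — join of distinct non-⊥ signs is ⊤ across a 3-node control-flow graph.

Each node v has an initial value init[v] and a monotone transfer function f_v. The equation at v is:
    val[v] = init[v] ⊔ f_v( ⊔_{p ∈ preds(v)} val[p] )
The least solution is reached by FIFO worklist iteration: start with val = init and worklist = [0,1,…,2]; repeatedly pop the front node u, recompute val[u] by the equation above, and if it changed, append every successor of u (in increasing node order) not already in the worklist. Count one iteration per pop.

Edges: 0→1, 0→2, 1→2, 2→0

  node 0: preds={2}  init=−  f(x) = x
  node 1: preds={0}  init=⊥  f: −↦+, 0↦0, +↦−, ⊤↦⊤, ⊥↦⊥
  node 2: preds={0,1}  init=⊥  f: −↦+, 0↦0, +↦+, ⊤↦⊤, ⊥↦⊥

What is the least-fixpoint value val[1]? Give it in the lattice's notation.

⊤

Worklist (6 pops):
  #1 pop 0: in=⊥ → − (no change)
  #2 pop 1: in=− → + (was ⊥); enqueue []
  #3 pop 2: in=⊤ → ⊤ (was ⊥); enqueue [0]
  #4 pop 0: in=⊤ → ⊤ (was −); enqueue [1,2]
  #5 pop 1: in=⊤ → ⊤ (was +); enqueue []
  #6 pop 2: in=⊤ → ⊤ (no change)

Fixpoint:
  val[0] = ⊤
  val[1] = ⊤
  val[2] = ⊤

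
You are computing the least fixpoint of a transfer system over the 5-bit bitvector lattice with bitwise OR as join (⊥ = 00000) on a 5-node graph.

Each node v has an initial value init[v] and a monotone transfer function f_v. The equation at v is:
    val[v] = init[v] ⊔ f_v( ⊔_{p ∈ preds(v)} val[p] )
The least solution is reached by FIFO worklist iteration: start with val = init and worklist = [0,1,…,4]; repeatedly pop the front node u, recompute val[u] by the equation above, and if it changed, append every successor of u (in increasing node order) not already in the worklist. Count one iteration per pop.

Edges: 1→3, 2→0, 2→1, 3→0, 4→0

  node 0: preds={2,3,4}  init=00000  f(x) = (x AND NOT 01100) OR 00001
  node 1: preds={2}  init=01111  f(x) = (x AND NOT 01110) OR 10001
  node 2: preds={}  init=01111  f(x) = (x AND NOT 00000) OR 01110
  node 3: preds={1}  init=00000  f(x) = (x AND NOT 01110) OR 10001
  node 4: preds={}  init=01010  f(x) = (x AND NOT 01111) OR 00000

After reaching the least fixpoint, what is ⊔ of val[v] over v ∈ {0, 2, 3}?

Trace (6 dequeues):
  [1] u=0 | in 01111 | out 00011 | prev 00000 | push {}
  [2] u=1 | in 01111 | out 11111 | prev 01111 | push {}
  [3] u=2 | in 00000 | out 01111 | ==
  [4] u=3 | in 11111 | out 10001 | prev 00000 | push {0}
  [5] u=4 | in 00000 | out 01010 | ==
  [6] u=0 | in 11111 | out 10011 | prev 00011 | push {}

Converged values:
  [0] 10011
  [1] 11111
  [2] 01111
  [3] 10001
  [4] 01010

11111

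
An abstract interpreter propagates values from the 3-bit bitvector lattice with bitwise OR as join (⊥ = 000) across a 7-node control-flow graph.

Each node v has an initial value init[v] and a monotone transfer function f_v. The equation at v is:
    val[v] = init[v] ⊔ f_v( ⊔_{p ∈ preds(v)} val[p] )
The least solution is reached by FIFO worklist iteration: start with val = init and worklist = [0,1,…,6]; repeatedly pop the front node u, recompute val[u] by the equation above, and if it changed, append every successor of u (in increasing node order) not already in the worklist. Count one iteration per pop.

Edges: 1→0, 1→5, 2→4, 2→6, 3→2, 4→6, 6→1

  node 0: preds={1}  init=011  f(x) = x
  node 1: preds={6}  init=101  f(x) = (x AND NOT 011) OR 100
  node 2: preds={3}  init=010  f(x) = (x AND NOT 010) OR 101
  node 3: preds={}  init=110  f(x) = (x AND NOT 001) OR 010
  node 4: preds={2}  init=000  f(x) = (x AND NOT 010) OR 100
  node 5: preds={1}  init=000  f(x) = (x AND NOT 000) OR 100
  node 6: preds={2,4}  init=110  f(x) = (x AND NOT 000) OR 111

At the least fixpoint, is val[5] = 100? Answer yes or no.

Worklist (8 pops):
  #1 pop 0: in=101 → 111 (was 011); enqueue []
  #2 pop 1: in=110 → 101 (no change)
  #3 pop 2: in=110 → 111 (was 010); enqueue []
  #4 pop 3: in=000 → 110 (no change)
  #5 pop 4: in=111 → 101 (was 000); enqueue []
  #6 pop 5: in=101 → 101 (was 000); enqueue []
  #7 pop 6: in=111 → 111 (was 110); enqueue [1]
  #8 pop 1: in=111 → 101 (no change)

Fixpoint:
  val[0] = 111
  val[1] = 101
  val[2] = 111
  val[3] = 110
  val[4] = 101
  val[5] = 101
  val[6] = 111

no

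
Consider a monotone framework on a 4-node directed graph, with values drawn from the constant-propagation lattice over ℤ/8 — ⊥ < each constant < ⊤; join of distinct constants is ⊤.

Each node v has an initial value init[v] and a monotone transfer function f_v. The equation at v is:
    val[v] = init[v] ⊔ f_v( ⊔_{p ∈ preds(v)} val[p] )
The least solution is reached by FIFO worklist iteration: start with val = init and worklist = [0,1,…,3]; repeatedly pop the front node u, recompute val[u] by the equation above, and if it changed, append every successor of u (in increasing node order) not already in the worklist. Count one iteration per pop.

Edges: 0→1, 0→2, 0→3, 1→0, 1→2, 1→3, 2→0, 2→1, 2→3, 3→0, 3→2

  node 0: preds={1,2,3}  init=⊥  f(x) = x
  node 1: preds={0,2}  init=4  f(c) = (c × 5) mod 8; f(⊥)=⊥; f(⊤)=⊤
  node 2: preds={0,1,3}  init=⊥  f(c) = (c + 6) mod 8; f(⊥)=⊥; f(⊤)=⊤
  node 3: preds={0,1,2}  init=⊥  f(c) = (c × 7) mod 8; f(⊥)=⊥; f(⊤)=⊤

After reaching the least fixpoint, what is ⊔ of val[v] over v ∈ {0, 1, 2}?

⊤

Worklist (10 pops):
  #1 pop 0: in=4 → 4 (was ⊥); enqueue []
  #2 pop 1: in=4 → 4 (no change)
  #3 pop 2: in=4 → 2 (was ⊥); enqueue [0,1]
  #4 pop 3: in=⊤ → ⊤ (was ⊥); enqueue [2]
  #5 pop 0: in=⊤ → ⊤ (was 4); enqueue [3]
  #6 pop 1: in=⊤ → ⊤ (was 4); enqueue [0]
  #7 pop 2: in=⊤ → ⊤ (was 2); enqueue [1]
  #8 pop 3: in=⊤ → ⊤ (no change)
  #9 pop 0: in=⊤ → ⊤ (no change)
  #10 pop 1: in=⊤ → ⊤ (no change)

Fixpoint:
  val[0] = ⊤
  val[1] = ⊤
  val[2] = ⊤
  val[3] = ⊤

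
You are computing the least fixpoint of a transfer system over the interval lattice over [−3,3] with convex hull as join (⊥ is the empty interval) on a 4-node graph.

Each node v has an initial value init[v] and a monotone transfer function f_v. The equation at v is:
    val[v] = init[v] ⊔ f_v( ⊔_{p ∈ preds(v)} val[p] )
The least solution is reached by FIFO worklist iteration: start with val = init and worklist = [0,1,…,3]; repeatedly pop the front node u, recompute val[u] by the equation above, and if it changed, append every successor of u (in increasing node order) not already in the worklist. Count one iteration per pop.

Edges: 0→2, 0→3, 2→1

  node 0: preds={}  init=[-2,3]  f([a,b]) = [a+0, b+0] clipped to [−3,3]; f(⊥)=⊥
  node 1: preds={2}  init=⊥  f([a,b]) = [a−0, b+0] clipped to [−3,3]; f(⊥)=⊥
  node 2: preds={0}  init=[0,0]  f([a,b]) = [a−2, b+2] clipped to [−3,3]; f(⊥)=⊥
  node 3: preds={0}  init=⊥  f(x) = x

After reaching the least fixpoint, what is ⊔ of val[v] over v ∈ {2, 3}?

[-3,3]

Trace (5 dequeues):
  [1] u=0 | in ⊥ | out [-2,3] | ==
  [2] u=1 | in [0,0] | out [0,0] | prev ⊥ | push {}
  [3] u=2 | in [-2,3] | out [-3,3] | prev [0,0] | push {1}
  [4] u=3 | in [-2,3] | out [-2,3] | prev ⊥ | push {}
  [5] u=1 | in [-3,3] | out [-3,3] | prev [0,0] | push {}

Converged values:
  [0] [-2,3]
  [1] [-3,3]
  [2] [-3,3]
  [3] [-2,3]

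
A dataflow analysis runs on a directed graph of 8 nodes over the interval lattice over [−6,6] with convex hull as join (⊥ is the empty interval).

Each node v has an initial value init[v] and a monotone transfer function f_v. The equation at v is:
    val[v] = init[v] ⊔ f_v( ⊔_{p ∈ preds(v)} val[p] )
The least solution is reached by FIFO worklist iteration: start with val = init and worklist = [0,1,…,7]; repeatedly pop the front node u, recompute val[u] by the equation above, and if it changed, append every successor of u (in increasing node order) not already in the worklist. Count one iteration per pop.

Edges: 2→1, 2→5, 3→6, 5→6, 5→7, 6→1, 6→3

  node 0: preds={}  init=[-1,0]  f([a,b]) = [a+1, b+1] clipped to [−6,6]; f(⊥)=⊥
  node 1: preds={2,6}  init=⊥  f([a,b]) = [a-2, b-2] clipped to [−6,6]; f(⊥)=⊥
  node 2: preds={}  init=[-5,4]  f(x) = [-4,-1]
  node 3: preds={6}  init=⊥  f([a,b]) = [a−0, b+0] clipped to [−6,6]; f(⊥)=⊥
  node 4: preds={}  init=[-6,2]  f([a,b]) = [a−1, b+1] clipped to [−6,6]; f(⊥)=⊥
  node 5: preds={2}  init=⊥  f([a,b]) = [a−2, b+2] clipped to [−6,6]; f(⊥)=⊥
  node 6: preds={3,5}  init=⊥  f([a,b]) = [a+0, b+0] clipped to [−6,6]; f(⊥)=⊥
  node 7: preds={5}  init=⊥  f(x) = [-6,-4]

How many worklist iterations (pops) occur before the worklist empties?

11

Worklist (11 pops):
  #1 pop 0: in=⊥ → [-1,0] (no change)
  #2 pop 1: in=[-5,4] → [-6,2] (was ⊥); enqueue []
  #3 pop 2: in=⊥ → [-5,4] (no change)
  #4 pop 3: in=⊥ → ⊥ (no change)
  #5 pop 4: in=⊥ → [-6,2] (no change)
  #6 pop 5: in=[-5,4] → [-6,6] (was ⊥); enqueue []
  #7 pop 6: in=[-6,6] → [-6,6] (was ⊥); enqueue [1,3]
  #8 pop 7: in=[-6,6] → [-6,-4] (was ⊥); enqueue []
  #9 pop 1: in=[-6,6] → [-6,4] (was [-6,2]); enqueue []
  #10 pop 3: in=[-6,6] → [-6,6] (was ⊥); enqueue [6]
  #11 pop 6: in=[-6,6] → [-6,6] (no change)

Fixpoint:
  val[0] = [-1,0]
  val[1] = [-6,4]
  val[2] = [-5,4]
  val[3] = [-6,6]
  val[4] = [-6,2]
  val[5] = [-6,6]
  val[6] = [-6,6]
  val[7] = [-6,-4]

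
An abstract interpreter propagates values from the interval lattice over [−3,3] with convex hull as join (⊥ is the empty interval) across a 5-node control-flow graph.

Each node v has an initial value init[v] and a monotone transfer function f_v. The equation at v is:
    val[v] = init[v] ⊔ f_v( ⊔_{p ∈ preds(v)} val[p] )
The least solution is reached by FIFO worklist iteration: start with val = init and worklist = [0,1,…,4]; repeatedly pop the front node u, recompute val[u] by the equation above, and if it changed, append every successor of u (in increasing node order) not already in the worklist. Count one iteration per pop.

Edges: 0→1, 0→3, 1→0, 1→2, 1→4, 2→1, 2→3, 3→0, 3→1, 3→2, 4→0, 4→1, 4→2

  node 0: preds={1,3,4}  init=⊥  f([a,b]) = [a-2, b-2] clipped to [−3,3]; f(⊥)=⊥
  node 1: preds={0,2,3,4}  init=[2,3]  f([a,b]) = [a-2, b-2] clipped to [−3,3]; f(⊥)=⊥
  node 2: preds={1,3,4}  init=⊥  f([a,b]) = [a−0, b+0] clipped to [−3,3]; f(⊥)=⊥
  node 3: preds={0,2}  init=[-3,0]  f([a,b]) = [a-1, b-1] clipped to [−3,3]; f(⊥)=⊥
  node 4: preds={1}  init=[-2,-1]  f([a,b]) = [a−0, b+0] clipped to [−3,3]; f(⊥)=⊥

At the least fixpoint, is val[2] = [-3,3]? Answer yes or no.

Trace (8 dequeues):
  [1] u=0 | in [-3,3] | out [-3,1] | prev ⊥ | push {}
  [2] u=1 | in [-3,1] | out [-3,3] | prev [2,3] | push {0}
  [3] u=2 | in [-3,3] | out [-3,3] | prev ⊥ | push {1}
  [4] u=3 | in [-3,3] | out [-3,2] | prev [-3,0] | push {2}
  [5] u=4 | in [-3,3] | out [-3,3] | prev [-2,-1] | push {}
  [6] u=0 | in [-3,3] | out [-3,1] | ==
  [7] u=1 | in [-3,3] | out [-3,3] | ==
  [8] u=2 | in [-3,3] | out [-3,3] | ==

Converged values:
  [0] [-3,1]
  [1] [-3,3]
  [2] [-3,3]
  [3] [-3,2]
  [4] [-3,3]

yes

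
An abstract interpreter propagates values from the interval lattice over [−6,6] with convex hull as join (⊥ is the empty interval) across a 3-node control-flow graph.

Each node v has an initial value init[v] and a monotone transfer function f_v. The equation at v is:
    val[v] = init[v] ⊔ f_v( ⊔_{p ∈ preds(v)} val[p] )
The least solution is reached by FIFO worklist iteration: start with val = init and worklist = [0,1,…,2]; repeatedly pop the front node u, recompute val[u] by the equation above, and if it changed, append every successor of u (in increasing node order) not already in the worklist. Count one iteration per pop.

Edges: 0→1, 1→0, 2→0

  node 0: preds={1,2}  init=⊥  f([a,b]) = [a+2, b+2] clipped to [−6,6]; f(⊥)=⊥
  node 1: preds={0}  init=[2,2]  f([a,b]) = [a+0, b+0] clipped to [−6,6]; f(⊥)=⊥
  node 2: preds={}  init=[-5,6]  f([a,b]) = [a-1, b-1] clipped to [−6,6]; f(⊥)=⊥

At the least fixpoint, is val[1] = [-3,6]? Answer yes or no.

Iteration log — 4 steps:
  step 1. node 0  ⊔preds=[-5,6]  new=[-3,6]  old=⊥  +wl: 
  step 2. node 1  ⊔preds=[-3,6]  new=[-3,6]  old=[2,2]  +wl: 0
  step 3. node 2  ⊔preds=⊥  new=[-5,6]  stable
  step 4. node 0  ⊔preds=[-5,6]  new=[-3,6]  stable

Least fixpoint reached:
  node 0: [-3,6]
  node 1: [-3,6]
  node 2: [-5,6]

yes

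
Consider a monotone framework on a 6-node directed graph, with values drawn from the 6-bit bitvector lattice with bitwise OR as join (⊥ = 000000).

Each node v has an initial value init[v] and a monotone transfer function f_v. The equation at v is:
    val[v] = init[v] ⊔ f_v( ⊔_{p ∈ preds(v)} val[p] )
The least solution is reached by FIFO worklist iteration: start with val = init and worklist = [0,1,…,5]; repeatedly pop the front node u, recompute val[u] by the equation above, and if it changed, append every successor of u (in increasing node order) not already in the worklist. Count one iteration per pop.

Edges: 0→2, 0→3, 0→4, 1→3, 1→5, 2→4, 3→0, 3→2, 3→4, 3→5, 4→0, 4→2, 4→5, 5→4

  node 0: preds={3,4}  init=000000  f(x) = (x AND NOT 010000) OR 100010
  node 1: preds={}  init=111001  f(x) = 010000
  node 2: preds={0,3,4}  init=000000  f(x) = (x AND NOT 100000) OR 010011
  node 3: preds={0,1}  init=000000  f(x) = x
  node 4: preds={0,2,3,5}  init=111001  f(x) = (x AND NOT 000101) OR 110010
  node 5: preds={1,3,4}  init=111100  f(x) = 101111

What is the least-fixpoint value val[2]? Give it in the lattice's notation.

Trace (9 dequeues):
  [1] u=0 | in 111001 | out 101011 | prev 000000 | push {}
  [2] u=1 | in 000000 | out 111001 | ==
  [3] u=2 | in 111011 | out 011011 | prev 000000 | push {}
  [4] u=3 | in 111011 | out 111011 | prev 000000 | push {0,2}
  [5] u=4 | in 111111 | out 111011 | prev 111001 | push {}
  [6] u=5 | in 111011 | out 111111 | prev 111100 | push {4}
  [7] u=0 | in 111011 | out 101011 | ==
  [8] u=2 | in 111011 | out 011011 | ==
  [9] u=4 | in 111111 | out 111011 | ==

Converged values:
  [0] 101011
  [1] 111001
  [2] 011011
  [3] 111011
  [4] 111011
  [5] 111111

011011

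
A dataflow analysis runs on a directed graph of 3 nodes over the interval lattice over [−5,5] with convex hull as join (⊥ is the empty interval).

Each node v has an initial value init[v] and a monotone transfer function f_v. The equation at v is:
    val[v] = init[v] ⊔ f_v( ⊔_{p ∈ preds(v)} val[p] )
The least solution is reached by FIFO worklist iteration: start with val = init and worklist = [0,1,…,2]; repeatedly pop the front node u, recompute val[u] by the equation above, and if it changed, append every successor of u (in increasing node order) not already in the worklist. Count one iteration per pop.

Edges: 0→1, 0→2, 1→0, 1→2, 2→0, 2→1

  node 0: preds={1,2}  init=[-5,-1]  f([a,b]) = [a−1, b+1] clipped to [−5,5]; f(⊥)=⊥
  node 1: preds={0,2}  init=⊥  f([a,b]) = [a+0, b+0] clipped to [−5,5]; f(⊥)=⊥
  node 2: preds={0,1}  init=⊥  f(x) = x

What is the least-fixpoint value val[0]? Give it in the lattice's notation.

[-5,5]

Trace (23 dequeues):
  [1] u=0 | in ⊥ | out [-5,-1] | ==
  [2] u=1 | in [-5,-1] | out [-5,-1] | prev ⊥ | push {0}
  [3] u=2 | in [-5,-1] | out [-5,-1] | prev ⊥ | push {1}
  [4] u=0 | in [-5,-1] | out [-5,0] | prev [-5,-1] | push {2}
  [5] u=1 | in [-5,0] | out [-5,0] | prev [-5,-1] | push {0}
  [6] u=2 | in [-5,0] | out [-5,0] | prev [-5,-1] | push {1}
  [7] u=0 | in [-5,0] | out [-5,1] | prev [-5,0] | push {2}
  [8] u=1 | in [-5,1] | out [-5,1] | prev [-5,0] | push {0}
  [9] u=2 | in [-5,1] | out [-5,1] | prev [-5,0] | push {1}
  [10] u=0 | in [-5,1] | out [-5,2] | prev [-5,1] | push {2}
  [11] u=1 | in [-5,2] | out [-5,2] | prev [-5,1] | push {0}
  [12] u=2 | in [-5,2] | out [-5,2] | prev [-5,1] | push {1}
  [13] u=0 | in [-5,2] | out [-5,3] | prev [-5,2] | push {2}
  [14] u=1 | in [-5,3] | out [-5,3] | prev [-5,2] | push {0}
  [15] u=2 | in [-5,3] | out [-5,3] | prev [-5,2] | push {1}
  [16] u=0 | in [-5,3] | out [-5,4] | prev [-5,3] | push {2}
  [17] u=1 | in [-5,4] | out [-5,4] | prev [-5,3] | push {0}
  [18] u=2 | in [-5,4] | out [-5,4] | prev [-5,3] | push {1}
  [19] u=0 | in [-5,4] | out [-5,5] | prev [-5,4] | push {2}
  [20] u=1 | in [-5,5] | out [-5,5] | prev [-5,4] | push {0}
  [21] u=2 | in [-5,5] | out [-5,5] | prev [-5,4] | push {1}
  [22] u=0 | in [-5,5] | out [-5,5] | ==
  [23] u=1 | in [-5,5] | out [-5,5] | ==

Converged values:
  [0] [-5,5]
  [1] [-5,5]
  [2] [-5,5]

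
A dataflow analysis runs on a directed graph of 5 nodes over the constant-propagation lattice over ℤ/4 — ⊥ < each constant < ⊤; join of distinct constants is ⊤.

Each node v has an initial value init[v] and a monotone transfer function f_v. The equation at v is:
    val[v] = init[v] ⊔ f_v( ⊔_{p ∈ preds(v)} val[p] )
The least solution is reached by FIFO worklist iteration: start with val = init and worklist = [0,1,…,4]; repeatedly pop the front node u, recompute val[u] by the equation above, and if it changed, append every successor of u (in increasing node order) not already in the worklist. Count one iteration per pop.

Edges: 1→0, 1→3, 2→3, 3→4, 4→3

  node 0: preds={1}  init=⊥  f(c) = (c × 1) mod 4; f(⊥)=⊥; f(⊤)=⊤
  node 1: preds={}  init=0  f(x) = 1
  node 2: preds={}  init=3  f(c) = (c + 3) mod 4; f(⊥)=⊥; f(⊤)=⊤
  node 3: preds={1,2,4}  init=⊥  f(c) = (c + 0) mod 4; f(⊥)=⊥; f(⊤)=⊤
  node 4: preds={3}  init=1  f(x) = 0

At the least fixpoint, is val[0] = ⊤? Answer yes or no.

yes

Worklist (7 pops):
  #1 pop 0: in=0 → 0 (was ⊥); enqueue []
  #2 pop 1: in=⊥ → ⊤ (was 0); enqueue [0]
  #3 pop 2: in=⊥ → 3 (no change)
  #4 pop 3: in=⊤ → ⊤ (was ⊥); enqueue []
  #5 pop 4: in=⊤ → ⊤ (was 1); enqueue [3]
  #6 pop 0: in=⊤ → ⊤ (was 0); enqueue []
  #7 pop 3: in=⊤ → ⊤ (no change)

Fixpoint:
  val[0] = ⊤
  val[1] = ⊤
  val[2] = 3
  val[3] = ⊤
  val[4] = ⊤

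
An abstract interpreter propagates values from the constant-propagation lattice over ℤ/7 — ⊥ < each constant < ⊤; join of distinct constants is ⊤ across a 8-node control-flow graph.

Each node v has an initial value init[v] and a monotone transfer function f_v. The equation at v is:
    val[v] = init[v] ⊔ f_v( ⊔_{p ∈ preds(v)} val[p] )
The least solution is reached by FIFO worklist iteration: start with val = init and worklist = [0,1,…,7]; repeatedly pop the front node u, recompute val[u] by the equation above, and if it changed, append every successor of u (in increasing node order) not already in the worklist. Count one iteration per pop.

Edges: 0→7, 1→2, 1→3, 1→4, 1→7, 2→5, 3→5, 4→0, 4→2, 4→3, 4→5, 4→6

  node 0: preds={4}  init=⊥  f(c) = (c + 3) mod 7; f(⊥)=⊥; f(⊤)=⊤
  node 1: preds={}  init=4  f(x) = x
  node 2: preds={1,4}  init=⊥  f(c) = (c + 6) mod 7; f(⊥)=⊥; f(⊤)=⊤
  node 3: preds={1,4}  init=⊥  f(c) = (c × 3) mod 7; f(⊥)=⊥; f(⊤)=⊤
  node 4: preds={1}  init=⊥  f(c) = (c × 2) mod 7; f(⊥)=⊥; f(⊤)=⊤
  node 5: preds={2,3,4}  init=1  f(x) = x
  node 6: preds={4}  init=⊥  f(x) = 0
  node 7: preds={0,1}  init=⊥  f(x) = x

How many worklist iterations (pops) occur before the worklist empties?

Iteration log — 13 steps:
  step 1. node 0  ⊔preds=⊥  new=⊥  stable
  step 2. node 1  ⊔preds=⊥  new=4  stable
  step 3. node 2  ⊔preds=4  new=3  old=⊥  +wl: 
  step 4. node 3  ⊔preds=4  new=5  old=⊥  +wl: 
  step 5. node 4  ⊔preds=4  new=1  old=⊥  +wl: 0,2,3
  step 6. node 5  ⊔preds=⊤  new=⊤  old=1  +wl: 
  step 7. node 6  ⊔preds=1  new=0  old=⊥  +wl: 
  step 8. node 7  ⊔preds=4  new=4  old=⊥  +wl: 
  step 9. node 0  ⊔preds=1  new=4  old=⊥  +wl: 7
  step 10. node 2  ⊔preds=⊤  new=⊤  old=3  +wl: 5
  step 11. node 3  ⊔preds=⊤  new=⊤  old=5  +wl: 
  step 12. node 7  ⊔preds=4  new=4  stable
  step 13. node 5  ⊔preds=⊤  new=⊤  stable

Least fixpoint reached:
  node 0: 4
  node 1: 4
  node 2: ⊤
  node 3: ⊤
  node 4: 1
  node 5: ⊤
  node 6: 0
  node 7: 4

13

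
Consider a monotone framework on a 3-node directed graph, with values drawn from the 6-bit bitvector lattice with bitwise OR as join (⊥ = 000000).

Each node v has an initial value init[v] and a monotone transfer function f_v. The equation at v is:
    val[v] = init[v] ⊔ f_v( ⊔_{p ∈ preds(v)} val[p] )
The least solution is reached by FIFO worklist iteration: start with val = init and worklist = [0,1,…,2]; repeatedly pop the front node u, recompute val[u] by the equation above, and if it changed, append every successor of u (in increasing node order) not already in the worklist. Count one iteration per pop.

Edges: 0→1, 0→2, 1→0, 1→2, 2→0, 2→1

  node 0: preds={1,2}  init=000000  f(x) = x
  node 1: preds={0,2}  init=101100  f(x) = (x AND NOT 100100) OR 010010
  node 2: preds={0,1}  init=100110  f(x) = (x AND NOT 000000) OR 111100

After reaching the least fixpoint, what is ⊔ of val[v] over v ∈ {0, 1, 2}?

111110

Worklist (6 pops):
  #1 pop 0: in=101110 → 101110 (was 000000); enqueue []
  #2 pop 1: in=101110 → 111110 (was 101100); enqueue [0]
  #3 pop 2: in=111110 → 111110 (was 100110); enqueue [1]
  #4 pop 0: in=111110 → 111110 (was 101110); enqueue [2]
  #5 pop 1: in=111110 → 111110 (no change)
  #6 pop 2: in=111110 → 111110 (no change)

Fixpoint:
  val[0] = 111110
  val[1] = 111110
  val[2] = 111110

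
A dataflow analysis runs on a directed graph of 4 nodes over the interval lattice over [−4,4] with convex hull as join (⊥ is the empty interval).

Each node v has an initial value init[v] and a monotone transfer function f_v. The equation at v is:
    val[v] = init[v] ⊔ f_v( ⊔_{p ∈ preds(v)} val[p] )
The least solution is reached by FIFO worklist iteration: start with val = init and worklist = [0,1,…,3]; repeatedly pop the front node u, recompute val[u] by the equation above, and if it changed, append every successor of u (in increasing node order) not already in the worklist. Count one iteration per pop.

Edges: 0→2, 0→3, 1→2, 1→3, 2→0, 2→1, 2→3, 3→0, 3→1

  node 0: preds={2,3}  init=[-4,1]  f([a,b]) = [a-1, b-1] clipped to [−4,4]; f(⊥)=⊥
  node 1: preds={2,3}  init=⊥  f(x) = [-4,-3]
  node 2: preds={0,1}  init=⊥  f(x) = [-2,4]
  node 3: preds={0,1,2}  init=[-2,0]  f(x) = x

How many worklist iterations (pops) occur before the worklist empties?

8

Trace (8 dequeues):
  [1] u=0 | in [-2,0] | out [-4,1] | ==
  [2] u=1 | in [-2,0] | out [-4,-3] | prev ⊥ | push {}
  [3] u=2 | in [-4,1] | out [-2,4] | prev ⊥ | push {0,1}
  [4] u=3 | in [-4,4] | out [-4,4] | prev [-2,0] | push {}
  [5] u=0 | in [-4,4] | out [-4,3] | prev [-4,1] | push {2,3}
  [6] u=1 | in [-4,4] | out [-4,-3] | ==
  [7] u=2 | in [-4,3] | out [-2,4] | ==
  [8] u=3 | in [-4,4] | out [-4,4] | ==

Converged values:
  [0] [-4,3]
  [1] [-4,-3]
  [2] [-2,4]
  [3] [-4,4]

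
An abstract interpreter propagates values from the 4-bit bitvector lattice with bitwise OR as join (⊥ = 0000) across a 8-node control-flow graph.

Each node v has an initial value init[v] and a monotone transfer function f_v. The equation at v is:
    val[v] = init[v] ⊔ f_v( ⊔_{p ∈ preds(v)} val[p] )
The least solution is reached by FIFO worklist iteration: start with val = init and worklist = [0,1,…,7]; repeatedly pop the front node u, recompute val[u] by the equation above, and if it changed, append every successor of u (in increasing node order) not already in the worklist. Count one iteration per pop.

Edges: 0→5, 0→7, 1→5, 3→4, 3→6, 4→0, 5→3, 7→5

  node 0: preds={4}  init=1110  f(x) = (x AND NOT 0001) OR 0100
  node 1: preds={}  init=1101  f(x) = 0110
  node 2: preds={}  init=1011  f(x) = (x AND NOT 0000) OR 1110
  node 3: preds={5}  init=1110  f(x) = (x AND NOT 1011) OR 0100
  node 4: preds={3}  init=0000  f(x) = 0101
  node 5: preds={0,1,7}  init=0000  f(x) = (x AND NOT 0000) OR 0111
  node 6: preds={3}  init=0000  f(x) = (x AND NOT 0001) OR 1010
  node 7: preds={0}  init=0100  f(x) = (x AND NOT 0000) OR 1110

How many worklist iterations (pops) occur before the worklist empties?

Worklist (11 pops):
  #1 pop 0: in=0000 → 1110 (no change)
  #2 pop 1: in=0000 → 1111 (was 1101); enqueue []
  #3 pop 2: in=0000 → 1111 (was 1011); enqueue []
  #4 pop 3: in=0000 → 1110 (no change)
  #5 pop 4: in=1110 → 0101 (was 0000); enqueue [0]
  #6 pop 5: in=1111 → 1111 (was 0000); enqueue [3]
  #7 pop 6: in=1110 → 1110 (was 0000); enqueue []
  #8 pop 7: in=1110 → 1110 (was 0100); enqueue [5]
  #9 pop 0: in=0101 → 1110 (no change)
  #10 pop 3: in=1111 → 1110 (no change)
  #11 pop 5: in=1111 → 1111 (no change)

Fixpoint:
  val[0] = 1110
  val[1] = 1111
  val[2] = 1111
  val[3] = 1110
  val[4] = 0101
  val[5] = 1111
  val[6] = 1110
  val[7] = 1110

11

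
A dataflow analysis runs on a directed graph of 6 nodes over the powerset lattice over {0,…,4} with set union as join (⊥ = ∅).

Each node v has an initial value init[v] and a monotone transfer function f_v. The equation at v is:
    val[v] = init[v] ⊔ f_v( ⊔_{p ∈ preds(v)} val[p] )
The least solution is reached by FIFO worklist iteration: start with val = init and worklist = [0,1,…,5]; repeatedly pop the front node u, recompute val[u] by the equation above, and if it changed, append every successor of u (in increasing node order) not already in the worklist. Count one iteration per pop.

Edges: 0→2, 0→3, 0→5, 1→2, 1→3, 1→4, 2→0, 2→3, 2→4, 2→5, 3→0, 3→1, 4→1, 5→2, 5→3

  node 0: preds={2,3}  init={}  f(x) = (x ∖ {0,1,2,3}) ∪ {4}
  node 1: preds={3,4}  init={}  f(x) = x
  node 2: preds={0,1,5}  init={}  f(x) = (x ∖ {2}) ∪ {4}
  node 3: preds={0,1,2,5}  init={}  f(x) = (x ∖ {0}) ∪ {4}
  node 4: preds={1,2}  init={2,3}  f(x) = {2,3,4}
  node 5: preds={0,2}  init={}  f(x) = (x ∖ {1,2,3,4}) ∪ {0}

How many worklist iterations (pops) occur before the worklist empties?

13

Trace (13 dequeues):
  [1] u=0 | in {} | out {4} | prev {} | push {}
  [2] u=1 | in {2,3} | out {2,3} | prev {} | push {}
  [3] u=2 | in {2,3,4} | out {3,4} | prev {} | push {0}
  [4] u=3 | in {2,3,4} | out {2,3,4} | prev {} | push {1}
  [5] u=4 | in {2,3,4} | out {2,3,4} | prev {2,3} | push {}
  [6] u=5 | in {3,4} | out {0} | prev {} | push {2,3}
  [7] u=0 | in {2,3,4} | out {4} | ==
  [8] u=1 | in {2,3,4} | out {2,3,4} | prev {2,3} | push {4}
  [9] u=2 | in {0,2,3,4} | out {0,3,4} | prev {3,4} | push {0,5}
  [10] u=3 | in {0,2,3,4} | out {2,3,4} | ==
  [11] u=4 | in {0,2,3,4} | out {2,3,4} | ==
  [12] u=0 | in {0,2,3,4} | out {4} | ==
  [13] u=5 | in {0,3,4} | out {0} | ==

Converged values:
  [0] {4}
  [1] {2,3,4}
  [2] {0,3,4}
  [3] {2,3,4}
  [4] {2,3,4}
  [5] {0}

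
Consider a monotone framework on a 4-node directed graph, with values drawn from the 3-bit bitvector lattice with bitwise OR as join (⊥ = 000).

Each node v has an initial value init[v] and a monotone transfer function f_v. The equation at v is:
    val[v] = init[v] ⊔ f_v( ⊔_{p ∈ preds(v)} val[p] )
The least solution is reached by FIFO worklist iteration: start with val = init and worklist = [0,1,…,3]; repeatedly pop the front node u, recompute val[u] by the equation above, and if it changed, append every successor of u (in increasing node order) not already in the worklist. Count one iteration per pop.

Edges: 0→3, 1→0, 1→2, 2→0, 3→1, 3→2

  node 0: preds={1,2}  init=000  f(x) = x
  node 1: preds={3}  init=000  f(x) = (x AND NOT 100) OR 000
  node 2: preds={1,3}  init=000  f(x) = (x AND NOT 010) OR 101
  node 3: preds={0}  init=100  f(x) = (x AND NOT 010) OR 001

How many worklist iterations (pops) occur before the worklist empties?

9

Trace (9 dequeues):
  [1] u=0 | in 000 | out 000 | ==
  [2] u=1 | in 100 | out 000 | ==
  [3] u=2 | in 100 | out 101 | prev 000 | push {0}
  [4] u=3 | in 000 | out 101 | prev 100 | push {1,2}
  [5] u=0 | in 101 | out 101 | prev 000 | push {3}
  [6] u=1 | in 101 | out 001 | prev 000 | push {0}
  [7] u=2 | in 101 | out 101 | ==
  [8] u=3 | in 101 | out 101 | ==
  [9] u=0 | in 101 | out 101 | ==

Converged values:
  [0] 101
  [1] 001
  [2] 101
  [3] 101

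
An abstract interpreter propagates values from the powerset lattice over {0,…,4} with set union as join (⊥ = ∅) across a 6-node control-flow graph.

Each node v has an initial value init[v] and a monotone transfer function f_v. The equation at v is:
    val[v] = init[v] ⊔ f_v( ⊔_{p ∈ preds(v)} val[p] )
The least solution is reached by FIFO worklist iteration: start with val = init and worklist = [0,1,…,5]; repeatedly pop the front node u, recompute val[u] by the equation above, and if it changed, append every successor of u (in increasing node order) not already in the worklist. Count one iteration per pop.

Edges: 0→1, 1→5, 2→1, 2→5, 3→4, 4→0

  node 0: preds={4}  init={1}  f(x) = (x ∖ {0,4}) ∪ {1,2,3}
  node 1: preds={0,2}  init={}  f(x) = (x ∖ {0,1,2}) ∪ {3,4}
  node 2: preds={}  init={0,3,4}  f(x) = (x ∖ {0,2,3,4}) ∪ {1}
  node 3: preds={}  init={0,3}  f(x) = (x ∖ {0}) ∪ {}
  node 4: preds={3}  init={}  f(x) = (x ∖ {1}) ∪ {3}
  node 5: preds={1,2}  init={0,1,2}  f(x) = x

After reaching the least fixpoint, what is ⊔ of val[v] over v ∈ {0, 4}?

{0,1,2,3}

Worklist (8 pops):
  #1 pop 0: in={} → {1,2,3} (was {1}); enqueue []
  #2 pop 1: in={0,1,2,3,4} → {3,4} (was {}); enqueue []
  #3 pop 2: in={} → {0,1,3,4} (was {0,3,4}); enqueue [1]
  #4 pop 3: in={} → {0,3} (no change)
  #5 pop 4: in={0,3} → {0,3} (was {}); enqueue [0]
  #6 pop 5: in={0,1,3,4} → {0,1,2,3,4} (was {0,1,2}); enqueue []
  #7 pop 1: in={0,1,2,3,4} → {3,4} (no change)
  #8 pop 0: in={0,3} → {1,2,3} (no change)

Fixpoint:
  val[0] = {1,2,3}
  val[1] = {3,4}
  val[2] = {0,1,3,4}
  val[3] = {0,3}
  val[4] = {0,3}
  val[5] = {0,1,2,3,4}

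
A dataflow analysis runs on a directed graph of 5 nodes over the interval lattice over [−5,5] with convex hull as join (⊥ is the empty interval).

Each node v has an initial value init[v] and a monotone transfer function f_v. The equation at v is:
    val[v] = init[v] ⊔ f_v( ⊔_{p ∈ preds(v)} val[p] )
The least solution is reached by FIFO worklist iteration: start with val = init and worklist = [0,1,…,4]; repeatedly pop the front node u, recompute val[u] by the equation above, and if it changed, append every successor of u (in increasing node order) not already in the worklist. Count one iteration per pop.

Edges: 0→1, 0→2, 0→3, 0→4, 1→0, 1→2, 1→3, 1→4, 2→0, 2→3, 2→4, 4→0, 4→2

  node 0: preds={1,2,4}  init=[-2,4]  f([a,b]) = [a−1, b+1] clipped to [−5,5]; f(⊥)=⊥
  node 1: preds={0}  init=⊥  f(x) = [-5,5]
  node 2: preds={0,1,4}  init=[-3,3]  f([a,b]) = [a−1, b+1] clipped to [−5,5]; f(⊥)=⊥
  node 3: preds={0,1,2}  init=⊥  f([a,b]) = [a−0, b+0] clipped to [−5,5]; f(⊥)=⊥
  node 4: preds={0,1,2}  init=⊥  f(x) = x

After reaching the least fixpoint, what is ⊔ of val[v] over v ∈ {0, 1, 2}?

[-5,5]

Worklist (10 pops):
  #1 pop 0: in=[-3,3] → [-4,4] (was [-2,4]); enqueue []
  #2 pop 1: in=[-4,4] → [-5,5] (was ⊥); enqueue [0]
  #3 pop 2: in=[-5,5] → [-5,5] (was [-3,3]); enqueue []
  #4 pop 3: in=[-5,5] → [-5,5] (was ⊥); enqueue []
  #5 pop 4: in=[-5,5] → [-5,5] (was ⊥); enqueue [2]
  #6 pop 0: in=[-5,5] → [-5,5] (was [-4,4]); enqueue [1,3,4]
  #7 pop 2: in=[-5,5] → [-5,5] (no change)
  #8 pop 1: in=[-5,5] → [-5,5] (no change)
  #9 pop 3: in=[-5,5] → [-5,5] (no change)
  #10 pop 4: in=[-5,5] → [-5,5] (no change)

Fixpoint:
  val[0] = [-5,5]
  val[1] = [-5,5]
  val[2] = [-5,5]
  val[3] = [-5,5]
  val[4] = [-5,5]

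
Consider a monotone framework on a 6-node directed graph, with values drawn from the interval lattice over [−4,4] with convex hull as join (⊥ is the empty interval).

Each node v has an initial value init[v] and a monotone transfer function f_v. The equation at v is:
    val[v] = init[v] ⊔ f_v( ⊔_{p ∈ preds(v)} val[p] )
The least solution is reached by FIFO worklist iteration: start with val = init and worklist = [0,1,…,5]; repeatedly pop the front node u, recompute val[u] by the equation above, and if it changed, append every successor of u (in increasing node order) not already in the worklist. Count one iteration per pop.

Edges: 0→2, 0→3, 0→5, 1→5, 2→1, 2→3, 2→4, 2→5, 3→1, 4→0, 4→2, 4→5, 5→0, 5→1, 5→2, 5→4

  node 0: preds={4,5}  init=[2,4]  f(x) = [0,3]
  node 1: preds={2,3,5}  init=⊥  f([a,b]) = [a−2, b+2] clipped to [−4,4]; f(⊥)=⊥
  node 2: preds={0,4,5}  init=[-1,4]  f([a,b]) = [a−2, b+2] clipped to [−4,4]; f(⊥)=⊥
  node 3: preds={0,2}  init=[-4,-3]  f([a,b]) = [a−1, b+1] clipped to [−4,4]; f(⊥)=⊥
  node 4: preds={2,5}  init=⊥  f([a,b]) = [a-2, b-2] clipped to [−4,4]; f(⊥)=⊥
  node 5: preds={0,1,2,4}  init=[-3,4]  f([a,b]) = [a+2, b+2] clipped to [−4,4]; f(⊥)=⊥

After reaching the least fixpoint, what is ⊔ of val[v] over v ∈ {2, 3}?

[-4,4]

Iteration log — 9 steps:
  step 1. node 0  ⊔preds=[-3,4]  new=[0,4]  old=[2,4]  +wl: 
  step 2. node 1  ⊔preds=[-4,4]  new=[-4,4]  old=⊥  +wl: 
  step 3. node 2  ⊔preds=[-3,4]  new=[-4,4]  old=[-1,4]  +wl: 1
  step 4. node 3  ⊔preds=[-4,4]  new=[-4,4]  old=[-4,-3]  +wl: 
  step 5. node 4  ⊔preds=[-4,4]  new=[-4,2]  old=⊥  +wl: 0,2
  step 6. node 5  ⊔preds=[-4,4]  new=[-3,4]  stable
  step 7. node 1  ⊔preds=[-4,4]  new=[-4,4]  stable
  step 8. node 0  ⊔preds=[-4,4]  new=[0,4]  stable
  step 9. node 2  ⊔preds=[-4,4]  new=[-4,4]  stable

Least fixpoint reached:
  node 0: [0,4]
  node 1: [-4,4]
  node 2: [-4,4]
  node 3: [-4,4]
  node 4: [-4,2]
  node 5: [-3,4]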